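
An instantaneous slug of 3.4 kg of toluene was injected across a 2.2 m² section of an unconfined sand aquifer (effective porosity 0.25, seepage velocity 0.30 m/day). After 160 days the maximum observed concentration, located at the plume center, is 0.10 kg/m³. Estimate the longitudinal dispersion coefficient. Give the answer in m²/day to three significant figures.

1.90 m²/day

At the plume center C_max = M/(n_e·A·√(4πDt)), so D = M²/(4πt·(n_e·A·C_max)²).
n_e·A·C_max = 0.25 × 2.2 × 0.10 = 0.05500 kg/m.
D = 3.4²/(4π × 160 × 0.05500²) = 1.90 m²/day.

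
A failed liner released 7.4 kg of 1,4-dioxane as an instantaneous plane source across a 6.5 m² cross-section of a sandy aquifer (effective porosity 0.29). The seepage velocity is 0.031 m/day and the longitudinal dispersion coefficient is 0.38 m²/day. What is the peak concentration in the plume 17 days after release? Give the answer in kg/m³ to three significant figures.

0.436 kg/m³

The peak of an instantaneous 1D plume sits at x = vt; there the Gaussian factor is 1 and C_max = M/(n_e·A·√(4πDt)), where n_e·A is the pore area the mass is dissolved in.
√(4πDt) = √(4π × 0.38 × 17) = 9.010 m, so C_max = 7.4/(0.29 × 6.5 × 9.010) = 0.436 kg/m³.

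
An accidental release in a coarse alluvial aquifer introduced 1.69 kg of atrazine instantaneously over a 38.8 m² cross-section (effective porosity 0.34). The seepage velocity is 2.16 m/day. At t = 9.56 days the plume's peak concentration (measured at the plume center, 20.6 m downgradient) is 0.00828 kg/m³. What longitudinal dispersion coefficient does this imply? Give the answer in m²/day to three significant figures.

1.99 m²/day

At the plume center C_max = M/(n_e·A·√(4πDt)), so D = M²/(4πt·(n_e·A·C_max)²).
n_e·A·C_max = 0.34 × 38.8 × 0.00828 = 0.1092 kg/m.
D = 1.69²/(4π × 9.56 × 0.1092²) = 1.99 m²/day.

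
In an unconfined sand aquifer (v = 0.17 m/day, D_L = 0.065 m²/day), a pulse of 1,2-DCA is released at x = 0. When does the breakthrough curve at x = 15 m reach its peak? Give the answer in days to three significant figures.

86.0 days

For the 1D instantaneous-source solution, setting ∂C/∂t = 0 at fixed x gives v²t² + 2Dt − x² = 0, so t = (√(D² + v²x²) − D)/v².
√(D² + v²x²) = √(0.065² + 0.17² × 15²) = 2.551; v² = 0.0289.
t = (2.551 − 0.065)/0.0289 = 86.0 days (vs. the pure-advection estimate x/v = 88.2 d).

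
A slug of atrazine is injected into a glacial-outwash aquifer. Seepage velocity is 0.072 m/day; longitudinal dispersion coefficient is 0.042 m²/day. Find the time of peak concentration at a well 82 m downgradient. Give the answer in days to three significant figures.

1130 days

For the 1D instantaneous-source solution, setting ∂C/∂t = 0 at fixed x gives v²t² + 2Dt − x² = 0, so t = (√(D² + v²x²) − D)/v².
√(D² + v²x²) = √(0.042² + 0.072² × 82²) = 5.904; v² = 0.005184.
t = (5.904 − 0.042)/0.005184 = 1130 days (vs. the pure-advection estimate x/v = 1140 d).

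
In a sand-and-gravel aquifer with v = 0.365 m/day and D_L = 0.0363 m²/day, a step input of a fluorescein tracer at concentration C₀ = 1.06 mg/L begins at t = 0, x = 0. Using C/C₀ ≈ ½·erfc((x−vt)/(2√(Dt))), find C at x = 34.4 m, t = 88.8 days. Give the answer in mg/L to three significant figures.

For a continuous step input, C/C₀ ≈ ½·erfc((x−vt)/(2√(Dt))).
vt = 0.365 × 88.8 = 32.412 m and 2√(Dt) = 2√(0.0363 × 88.8) = 3.591 m.
Argument (x−vt)/(2√(Dt)) = (34.4 − 32.412)/3.591 = 0.5536; ½·erfc(0.5536) = 0.2168.
C = 1.06 × 0.2168 = 0.230 mg/L.

0.230 mg/L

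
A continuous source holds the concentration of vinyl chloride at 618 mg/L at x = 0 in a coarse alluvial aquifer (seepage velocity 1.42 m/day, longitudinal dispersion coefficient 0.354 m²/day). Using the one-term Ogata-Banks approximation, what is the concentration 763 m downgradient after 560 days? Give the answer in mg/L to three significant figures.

For a continuous step input, C/C₀ ≈ ½·erfc((x−vt)/(2√(Dt))).
vt = 1.42 × 560 = 795.2 m and 2√(Dt) = 2√(0.354 × 560) = 28.16 m.
Argument (x−vt)/(2√(Dt)) = (763 − 795.2)/28.16 = -1.143; ½·erfc(-1.143) = 0.9470.
C = 618 × 0.9470 = 585 mg/L.

585 mg/L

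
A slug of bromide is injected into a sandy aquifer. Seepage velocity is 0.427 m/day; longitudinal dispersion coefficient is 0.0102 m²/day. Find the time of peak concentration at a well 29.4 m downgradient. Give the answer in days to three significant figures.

For the 1D instantaneous-source solution, setting ∂C/∂t = 0 at fixed x gives v²t² + 2Dt − x² = 0, so t = (√(D² + v²x²) − D)/v².
√(D² + v²x²) = √(0.0102² + 0.427² × 29.4²) = 12.55; v² = 0.182329.
t = (12.55 − 0.0102)/0.182329 = 68.8 days (vs. the pure-advection estimate x/v = 68.9 d).

68.8 days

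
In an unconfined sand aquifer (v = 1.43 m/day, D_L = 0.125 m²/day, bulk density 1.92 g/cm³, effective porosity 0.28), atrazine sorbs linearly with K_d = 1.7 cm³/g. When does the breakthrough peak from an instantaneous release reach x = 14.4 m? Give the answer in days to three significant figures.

127 days

Retardation factor R = 1 + ρ_b·K_d/n = 1 + 1.92 × 1.7/0.28 = 12.66.
Sorption retards both mechanisms: v_R = v/R = 0.1130 m/day, D_R = D/R = 0.009874 m²/day.
Peak time from v_R²t² + 2D_R t − x² = 0: t = (√(D_R² + v_R²x²) − D_R)/v_R².
√(D_R² + v_R²x²) = √(0.009874² + 0.1130² × 14.4²) = 1.627; v_R² = 0.01277.
t = (1.627 − 0.009874)/0.01277 = 127 days.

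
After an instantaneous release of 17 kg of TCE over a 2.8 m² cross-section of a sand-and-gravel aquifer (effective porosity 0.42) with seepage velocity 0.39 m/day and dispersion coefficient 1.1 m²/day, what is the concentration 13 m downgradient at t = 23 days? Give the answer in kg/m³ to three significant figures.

0.691 kg/m³

For an instantaneous plane source, C(x,t) = M/(n_e·A·√(4πDt)) · exp(−(x−vt)²/(4Dt)), with n_e·A the pore (flow) area.
Plume center vt = 0.39 × 23 = 8.97 m, so the well at 13 m is 4.03 m downgradient of the peak.
√(4πDt) = 17.83 m, giving peak height M/(n_e·A·√(4πDt)) = 17/(0.42 × 2.8 × 17.83) = 0.8108 kg/m³.
(x−vt)²/(4Dt) = (4.03)²/(4 × 1.1 × 23) = 0.1605; exp(−0.1605) = 0.8517.
C = 0.8108 × 0.8517 = 0.691 kg/m³.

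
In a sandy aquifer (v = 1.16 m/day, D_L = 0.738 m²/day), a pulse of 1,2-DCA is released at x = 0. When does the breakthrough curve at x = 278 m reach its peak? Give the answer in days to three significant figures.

For the 1D instantaneous-source solution, setting ∂C/∂t = 0 at fixed x gives v²t² + 2Dt − x² = 0, so t = (√(D² + v²x²) − D)/v².
√(D² + v²x²) = √(0.738² + 1.16² × 278²) = 322.5; v² = 1.3456.
t = (322.5 − 0.738)/1.3456 = 239 days (vs. the pure-advection estimate x/v = 240 d).

239 days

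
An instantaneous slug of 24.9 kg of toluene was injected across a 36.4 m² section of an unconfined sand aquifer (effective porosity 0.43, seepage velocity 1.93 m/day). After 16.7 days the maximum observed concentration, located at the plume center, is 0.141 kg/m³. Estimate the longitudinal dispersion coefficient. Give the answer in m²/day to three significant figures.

0.607 m²/day

At the plume center C_max = M/(n_e·A·√(4πDt)), so D = M²/(4πt·(n_e·A·C_max)²).
n_e·A·C_max = 0.43 × 36.4 × 0.141 = 2.207 kg/m.
D = 24.9²/(4π × 16.7 × 2.207²) = 0.607 m²/day.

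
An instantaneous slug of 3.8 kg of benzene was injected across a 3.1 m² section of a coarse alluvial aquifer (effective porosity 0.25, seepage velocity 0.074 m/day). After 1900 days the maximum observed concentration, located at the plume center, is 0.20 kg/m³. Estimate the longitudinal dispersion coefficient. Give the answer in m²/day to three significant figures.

At the plume center C_max = M/(n_e·A·√(4πDt)), so D = M²/(4πt·(n_e·A·C_max)²).
n_e·A·C_max = 0.25 × 3.1 × 0.20 = 0.1550 kg/m.
D = 3.8²/(4π × 1900 × 0.1550²) = 0.0252 m²/day.

0.0252 m²/day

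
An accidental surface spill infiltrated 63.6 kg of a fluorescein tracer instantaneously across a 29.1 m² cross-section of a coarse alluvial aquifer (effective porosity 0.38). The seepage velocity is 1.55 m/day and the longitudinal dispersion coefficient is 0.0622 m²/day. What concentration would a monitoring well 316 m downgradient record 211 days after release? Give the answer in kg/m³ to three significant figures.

0.0438 kg/m³

For an instantaneous plane source, C(x,t) = M/(n_e·A·√(4πDt)) · exp(−(x−vt)²/(4Dt)), with n_e·A the pore (flow) area.
Plume center vt = 1.55 × 211 = 327.05 m, so the well at 316 m is 11.05 m upgradient of the peak.
√(4πDt) = 12.84 m, giving peak height M/(n_e·A·√(4πDt)) = 63.6/(0.38 × 29.1 × 12.84) = 0.4479 kg/m³.
(x−vt)²/(4Dt) = (-11.05)²/(4 × 0.0622 × 211) = 2.326; exp(−2.326) = 0.09769.
C = 0.4479 × 0.09769 = 0.0438 kg/m³.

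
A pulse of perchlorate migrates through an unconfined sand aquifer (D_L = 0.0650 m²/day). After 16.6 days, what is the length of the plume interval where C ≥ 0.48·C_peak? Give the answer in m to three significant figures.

The plume is Gaussian with σ = √(2Dt) = √(2 × 0.0650 × 16.6) = 1.469 m.
C/C_peak = exp(−Δx²/(2σ²)) = 0.48 ⇒ Δx = σ·√(−2 ln 0.48) = 1.469 × 1.212 = 1.780 m.
Width = 2Δx = 3.56 m.

3.56 m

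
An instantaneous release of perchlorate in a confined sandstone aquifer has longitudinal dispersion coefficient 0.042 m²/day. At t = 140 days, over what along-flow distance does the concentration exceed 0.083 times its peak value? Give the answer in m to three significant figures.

15.3 m

The plume is Gaussian with σ = √(2Dt) = √(2 × 0.042 × 140) = 3.429 m.
C/C_peak = exp(−Δx²/(2σ²)) = 0.083 ⇒ Δx = σ·√(−2 ln 0.083) = 3.429 × 2.231 = 7.650 m.
Width = 2Δx = 15.3 m.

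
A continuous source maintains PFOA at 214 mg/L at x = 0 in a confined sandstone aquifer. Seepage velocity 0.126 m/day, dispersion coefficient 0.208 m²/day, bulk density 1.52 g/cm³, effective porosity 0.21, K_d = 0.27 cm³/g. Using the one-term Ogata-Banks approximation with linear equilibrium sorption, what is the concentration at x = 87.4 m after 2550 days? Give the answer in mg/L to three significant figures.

Retardation factor R = 1 + ρ_b·K_d/n = 1 + 1.52 × 0.27/0.21 = 2.954.
Sorption retards both mechanisms: v_R = v/R = 0.04265 m/day, D_R = D/R = 0.07041 m²/day.
v_R·t = 0.04265 × 2550 = 108.7575 m; 2√(D_R t) = 26.80 m; argument = (87.4 − 108.7575)/26.80 = -0.7969.
C = C₀ × ½·erfc(-0.7969) = 214 × 0.8701 = 186 mg/L.

186 mg/L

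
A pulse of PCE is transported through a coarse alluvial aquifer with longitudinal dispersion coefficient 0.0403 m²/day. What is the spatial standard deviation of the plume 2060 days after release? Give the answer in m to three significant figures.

12.9 m

Dispersive spreading gives a Gaussian with σ² = 2Dt; advection only shifts the center.
σ = √(2 × 0.0403 × 2060) = 12.9 m.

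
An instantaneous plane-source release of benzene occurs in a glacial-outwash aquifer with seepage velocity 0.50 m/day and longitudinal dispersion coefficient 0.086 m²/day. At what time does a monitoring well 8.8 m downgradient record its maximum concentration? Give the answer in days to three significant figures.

For the 1D instantaneous-source solution, setting ∂C/∂t = 0 at fixed x gives v²t² + 2Dt − x² = 0, so t = (√(D² + v²x²) − D)/v².
√(D² + v²x²) = √(0.086² + 0.50² × 8.8²) = 4.401; v² = 0.25.
t = (4.401 − 0.086)/0.25 = 17.3 days (vs. the pure-advection estimate x/v = 17.6 d).

17.3 days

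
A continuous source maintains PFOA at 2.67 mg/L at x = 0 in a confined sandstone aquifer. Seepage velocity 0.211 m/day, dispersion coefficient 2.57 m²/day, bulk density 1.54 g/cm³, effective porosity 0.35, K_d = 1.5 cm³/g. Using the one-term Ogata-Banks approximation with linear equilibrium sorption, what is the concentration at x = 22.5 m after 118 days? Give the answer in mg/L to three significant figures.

Retardation factor R = 1 + ρ_b·K_d/n = 1 + 1.54 × 1.5/0.35 = 7.600.
Sorption retards both mechanisms: v_R = v/R = 0.02776 m/day, D_R = D/R = 0.3382 m²/day.
v_R·t = 0.02776 × 118 = 3.27568 m; 2√(D_R t) = 12.63 m; argument = (22.5 − 3.27568)/12.63 = 1.522.
C = C₀ × ½·erfc(1.522) = 2.67 × 0.01568 = 0.0419 mg/L.

0.0419 mg/L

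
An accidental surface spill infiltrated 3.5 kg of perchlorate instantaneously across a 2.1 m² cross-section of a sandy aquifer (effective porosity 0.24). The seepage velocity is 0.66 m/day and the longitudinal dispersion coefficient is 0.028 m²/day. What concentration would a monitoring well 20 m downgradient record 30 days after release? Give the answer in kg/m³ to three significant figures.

2.11 kg/m³

For an instantaneous plane source, C(x,t) = M/(n_e·A·√(4πDt)) · exp(−(x−vt)²/(4Dt)), with n_e·A the pore (flow) area.
Plume center vt = 0.66 × 30 = 19.8 m, so the well at 20 m is 0.2 m downgradient of the peak.
√(4πDt) = 3.249 m, giving peak height M/(n_e·A·√(4πDt)) = 3.5/(0.24 × 2.1 × 3.249) = 2.137 kg/m³.
(x−vt)²/(4Dt) = (0.2)²/(4 × 0.028 × 30) = 0.01190; exp(−0.01190) = 0.9882.
C = 2.137 × 0.9882 = 2.11 kg/m³.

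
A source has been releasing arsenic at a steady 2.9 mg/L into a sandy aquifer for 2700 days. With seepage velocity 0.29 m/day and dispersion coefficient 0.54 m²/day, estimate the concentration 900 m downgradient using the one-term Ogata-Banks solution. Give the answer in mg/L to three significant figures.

0.0439 mg/L

For a continuous step input, C/C₀ ≈ ½·erfc((x−vt)/(2√(Dt))).
vt = 0.29 × 2700 = 783 m and 2√(Dt) = 2√(0.54 × 2700) = 76.37 m.
Argument (x−vt)/(2√(Dt)) = (900 − 783)/76.37 = 1.532; ½·erfc(1.532) = 0.01513.
C = 2.9 × 0.01513 = 0.0439 mg/L.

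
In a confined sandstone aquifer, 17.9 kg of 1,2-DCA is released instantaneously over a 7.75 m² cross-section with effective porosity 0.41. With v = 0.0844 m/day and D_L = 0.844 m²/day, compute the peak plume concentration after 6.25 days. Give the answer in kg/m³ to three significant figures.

The peak of an instantaneous 1D plume sits at x = vt; there the Gaussian factor is 1 and C_max = M/(n_e·A·√(4πDt)), where n_e·A is the pore area the mass is dissolved in.
√(4πDt) = √(4π × 0.844 × 6.25) = 8.142 m, so C_max = 17.9/(0.41 × 7.75 × 8.142) = 0.692 kg/m³.

0.692 kg/m³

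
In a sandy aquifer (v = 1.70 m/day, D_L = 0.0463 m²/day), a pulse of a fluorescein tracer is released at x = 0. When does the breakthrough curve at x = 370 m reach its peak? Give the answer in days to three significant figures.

For the 1D instantaneous-source solution, setting ∂C/∂t = 0 at fixed x gives v²t² + 2Dt − x² = 0, so t = (√(D² + v²x²) − D)/v².
√(D² + v²x²) = √(0.0463² + 1.70² × 370²) = 629.0; v² = 2.89.
t = (629.0 − 0.0463)/2.89 = 218 days (vs. the pure-advection estimate x/v = 218 d).

218 days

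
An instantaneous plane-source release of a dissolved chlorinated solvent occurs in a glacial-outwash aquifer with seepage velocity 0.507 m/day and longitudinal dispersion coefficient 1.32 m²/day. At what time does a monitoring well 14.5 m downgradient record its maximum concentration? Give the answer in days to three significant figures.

23.9 days

For the 1D instantaneous-source solution, setting ∂C/∂t = 0 at fixed x gives v²t² + 2Dt − x² = 0, so t = (√(D² + v²x²) − D)/v².
√(D² + v²x²) = √(1.32² + 0.507² × 14.5²) = 7.469; v² = 0.257049.
t = (7.469 − 1.32)/0.257049 = 23.9 days (vs. the pure-advection estimate x/v = 28.6 d).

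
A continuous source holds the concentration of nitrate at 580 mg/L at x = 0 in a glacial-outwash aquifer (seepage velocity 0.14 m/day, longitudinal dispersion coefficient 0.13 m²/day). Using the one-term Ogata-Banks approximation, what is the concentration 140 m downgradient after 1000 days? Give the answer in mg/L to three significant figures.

For a continuous step input, C/C₀ ≈ ½·erfc((x−vt)/(2√(Dt))).
vt = 0.14 × 1000 = 140 m and 2√(Dt) = 2√(0.13 × 1000) = 22.80 m.
Argument (x−vt)/(2√(Dt)) = (140 − 140)/22.80 = 0; ½·erfc(0) = 0.5000.
C = 580 × 0.5000 = 290 mg/L.

290 mg/L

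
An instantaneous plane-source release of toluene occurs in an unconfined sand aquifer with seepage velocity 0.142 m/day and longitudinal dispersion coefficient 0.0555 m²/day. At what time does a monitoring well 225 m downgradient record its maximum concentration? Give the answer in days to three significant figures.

1580 days

For the 1D instantaneous-source solution, setting ∂C/∂t = 0 at fixed x gives v²t² + 2Dt − x² = 0, so t = (√(D² + v²x²) − D)/v².
√(D² + v²x²) = √(0.0555² + 0.142² × 225²) = 31.95; v² = 0.020164.
t = (31.95 − 0.0555)/0.020164 = 1580 days (vs. the pure-advection estimate x/v = 1580 d).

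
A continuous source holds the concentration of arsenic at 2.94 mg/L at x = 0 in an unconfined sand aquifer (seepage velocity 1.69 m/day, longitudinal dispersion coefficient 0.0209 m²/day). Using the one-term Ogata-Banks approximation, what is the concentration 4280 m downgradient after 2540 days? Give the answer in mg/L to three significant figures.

2.61 mg/L

For a continuous step input, C/C₀ ≈ ½·erfc((x−vt)/(2√(Dt))).
vt = 1.69 × 2540 = 4292.6 m and 2√(Dt) = 2√(0.0209 × 2540) = 14.57 m.
Argument (x−vt)/(2√(Dt)) = (4280 − 4292.6)/14.57 = -0.8648; ½·erfc(-0.8648) = 0.8893.
C = 2.94 × 0.8893 = 2.61 mg/L.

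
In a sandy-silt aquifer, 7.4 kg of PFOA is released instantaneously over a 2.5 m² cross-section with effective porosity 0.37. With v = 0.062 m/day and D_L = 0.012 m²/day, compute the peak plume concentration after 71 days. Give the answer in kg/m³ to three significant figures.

2.44 kg/m³

The peak of an instantaneous 1D plume sits at x = vt; there the Gaussian factor is 1 and C_max = M/(n_e·A·√(4πDt)), where n_e·A is the pore area the mass is dissolved in.
√(4πDt) = √(4π × 0.012 × 71) = 3.272 m, so C_max = 7.4/(0.37 × 2.5 × 3.272) = 2.44 kg/m³.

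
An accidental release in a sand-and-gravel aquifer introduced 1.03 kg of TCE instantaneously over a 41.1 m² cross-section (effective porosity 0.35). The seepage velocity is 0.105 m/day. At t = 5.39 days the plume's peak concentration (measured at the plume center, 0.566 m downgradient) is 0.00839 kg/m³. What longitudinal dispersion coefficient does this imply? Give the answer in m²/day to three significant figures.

1.08 m²/day

At the plume center C_max = M/(n_e·A·√(4πDt)), so D = M²/(4πt·(n_e·A·C_max)²).
n_e·A·C_max = 0.35 × 41.1 × 0.00839 = 0.1207 kg/m.
D = 1.03²/(4π × 5.39 × 0.1207²) = 1.08 m²/day.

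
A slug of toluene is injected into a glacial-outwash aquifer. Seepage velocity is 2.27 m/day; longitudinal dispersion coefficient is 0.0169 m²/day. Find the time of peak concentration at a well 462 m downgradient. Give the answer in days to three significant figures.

For the 1D instantaneous-source solution, setting ∂C/∂t = 0 at fixed x gives v²t² + 2Dt − x² = 0, so t = (√(D² + v²x²) − D)/v².
√(D² + v²x²) = √(0.0169² + 2.27² × 462²) = 1049; v² = 5.1529.
t = (1049 − 0.0169)/5.1529 = 204 days (vs. the pure-advection estimate x/v = 204 d).

204 days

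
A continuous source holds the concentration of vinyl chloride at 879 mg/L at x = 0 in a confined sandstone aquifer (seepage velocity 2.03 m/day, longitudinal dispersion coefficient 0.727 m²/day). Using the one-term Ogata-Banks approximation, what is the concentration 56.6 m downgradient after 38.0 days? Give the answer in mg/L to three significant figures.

876 mg/L

For a continuous step input, C/C₀ ≈ ½·erfc((x−vt)/(2√(Dt))).
vt = 2.03 × 38.0 = 77.14 m and 2√(Dt) = 2√(0.727 × 38.0) = 10.51 m.
Argument (x−vt)/(2√(Dt)) = (56.6 − 77.14)/10.51 = -1.954; ½·erfc(-1.954) = 0.9971.
C = 879 × 0.9971 = 876 mg/L.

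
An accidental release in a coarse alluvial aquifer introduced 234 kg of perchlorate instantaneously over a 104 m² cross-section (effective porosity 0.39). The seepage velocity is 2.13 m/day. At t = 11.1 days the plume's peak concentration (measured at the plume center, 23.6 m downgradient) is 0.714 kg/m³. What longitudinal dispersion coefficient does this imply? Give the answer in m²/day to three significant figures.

0.468 m²/day

At the plume center C_max = M/(n_e·A·√(4πDt)), so D = M²/(4πt·(n_e·A·C_max)²).
n_e·A·C_max = 0.39 × 104 × 0.714 = 28.96 kg/m.
D = 234²/(4π × 11.1 × 28.96²) = 0.468 m²/day.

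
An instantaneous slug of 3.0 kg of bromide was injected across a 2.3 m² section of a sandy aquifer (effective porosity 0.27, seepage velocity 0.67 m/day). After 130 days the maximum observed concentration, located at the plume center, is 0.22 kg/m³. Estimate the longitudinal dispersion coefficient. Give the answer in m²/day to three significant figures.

At the plume center C_max = M/(n_e·A·√(4πDt)), so D = M²/(4πt·(n_e·A·C_max)²).
n_e·A·C_max = 0.27 × 2.3 × 0.22 = 0.1366 kg/m.
D = 3.0²/(4π × 130 × 0.1366²) = 0.295 m²/day.

0.295 m²/day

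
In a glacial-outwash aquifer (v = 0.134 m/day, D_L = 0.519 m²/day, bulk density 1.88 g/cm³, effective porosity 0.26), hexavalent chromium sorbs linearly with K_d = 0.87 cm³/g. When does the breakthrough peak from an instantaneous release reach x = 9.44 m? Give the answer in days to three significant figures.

Retardation factor R = 1 + ρ_b·K_d/n = 1 + 1.88 × 0.87/0.26 = 7.291.
Sorption retards both mechanisms: v_R = v/R = 0.01838 m/day, D_R = D/R = 0.07118 m²/day.
Peak time from v_R²t² + 2D_R t − x² = 0: t = (√(D_R² + v_R²x²) − D_R)/v_R².
√(D_R² + v_R²x²) = √(0.07118² + 0.01838² × 9.44²) = 0.1875; v_R² = 0.0003378.
t = (0.1875 − 0.07118)/0.0003378 = 344 days.

344 days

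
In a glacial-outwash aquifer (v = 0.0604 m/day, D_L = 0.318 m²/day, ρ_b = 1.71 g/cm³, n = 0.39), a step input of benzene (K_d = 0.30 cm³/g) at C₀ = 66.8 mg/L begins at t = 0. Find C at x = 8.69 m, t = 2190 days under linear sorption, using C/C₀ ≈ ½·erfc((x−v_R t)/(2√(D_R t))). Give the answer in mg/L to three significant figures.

65.2 mg/L

Retardation factor R = 1 + ρ_b·K_d/n = 1 + 1.71 × 0.30/0.39 = 2.315.
Sorption retards both mechanisms: v_R = v/R = 0.02609 m/day, D_R = D/R = 0.1374 m²/day.
v_R·t = 0.02609 × 2190 = 57.1371 m; 2√(D_R t) = 34.69 m; argument = (8.69 − 57.1371)/34.69 = -1.397.
C = C₀ × ½·erfc(-1.397) = 66.8 × 0.9759 = 65.2 mg/L.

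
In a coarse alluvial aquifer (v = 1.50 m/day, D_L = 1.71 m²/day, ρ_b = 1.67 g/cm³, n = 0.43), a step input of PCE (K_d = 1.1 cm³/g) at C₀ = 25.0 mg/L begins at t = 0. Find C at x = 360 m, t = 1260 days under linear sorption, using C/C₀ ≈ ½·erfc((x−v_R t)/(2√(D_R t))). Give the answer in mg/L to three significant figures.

12.0 mg/L

Retardation factor R = 1 + ρ_b·K_d/n = 1 + 1.67 × 1.1/0.43 = 5.272.
Sorption retards both mechanisms: v_R = v/R = 0.2845 m/day, D_R = D/R = 0.3244 m²/day.
v_R·t = 0.2845 × 1260 = 358.47 m; 2√(D_R t) = 40.43 m; argument = (360 − 358.47)/40.43 = 0.03784.
C = C₀ × ½·erfc(0.03784) = 25.0 × 0.4787 = 12.0 mg/L.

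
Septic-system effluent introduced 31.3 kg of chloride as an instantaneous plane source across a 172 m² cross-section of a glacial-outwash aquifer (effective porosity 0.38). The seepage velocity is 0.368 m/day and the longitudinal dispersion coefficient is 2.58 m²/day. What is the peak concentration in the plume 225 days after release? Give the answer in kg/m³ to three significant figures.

The peak of an instantaneous 1D plume sits at x = vt; there the Gaussian factor is 1 and C_max = M/(n_e·A·√(4πDt)), where n_e·A is the pore area the mass is dissolved in.
√(4πDt) = √(4π × 2.58 × 225) = 85.41 m, so C_max = 31.3/(0.38 × 172 × 85.41) = 0.00561 kg/m³.

0.00561 kg/m³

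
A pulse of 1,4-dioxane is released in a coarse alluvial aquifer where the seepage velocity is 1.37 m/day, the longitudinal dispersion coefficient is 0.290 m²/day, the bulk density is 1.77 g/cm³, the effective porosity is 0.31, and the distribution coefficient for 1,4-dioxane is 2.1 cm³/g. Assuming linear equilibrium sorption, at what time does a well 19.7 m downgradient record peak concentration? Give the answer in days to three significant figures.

185 days

Retardation factor R = 1 + ρ_b·K_d/n = 1 + 1.77 × 2.1/0.31 = 12.99.
Sorption retards both mechanisms: v_R = v/R = 0.1055 m/day, D_R = D/R = 0.02232 m²/day.
Peak time from v_R²t² + 2D_R t − x² = 0: t = (√(D_R² + v_R²x²) − D_R)/v_R².
√(D_R² + v_R²x²) = √(0.02232² + 0.1055² × 19.7²) = 2.078; v_R² = 0.01113.
t = (2.078 − 0.02232)/0.01113 = 185 days.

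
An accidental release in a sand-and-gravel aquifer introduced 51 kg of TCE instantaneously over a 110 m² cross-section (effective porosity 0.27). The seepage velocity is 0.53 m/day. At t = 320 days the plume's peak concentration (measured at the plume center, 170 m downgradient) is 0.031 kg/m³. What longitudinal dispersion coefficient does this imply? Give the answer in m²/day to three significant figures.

0.763 m²/day

At the plume center C_max = M/(n_e·A·√(4πDt)), so D = M²/(4πt·(n_e·A·C_max)²).
n_e·A·C_max = 0.27 × 110 × 0.031 = 0.9207 kg/m.
D = 51²/(4π × 320 × 0.9207²) = 0.763 m²/day.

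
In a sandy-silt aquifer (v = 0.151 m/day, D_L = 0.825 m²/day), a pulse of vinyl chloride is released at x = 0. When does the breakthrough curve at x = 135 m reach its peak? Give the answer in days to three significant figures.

859 days

For the 1D instantaneous-source solution, setting ∂C/∂t = 0 at fixed x gives v²t² + 2Dt − x² = 0, so t = (√(D² + v²x²) − D)/v².
√(D² + v²x²) = √(0.825² + 0.151² × 135²) = 20.40; v² = 0.022801.
t = (20.40 − 0.825)/0.022801 = 859 days (vs. the pure-advection estimate x/v = 894 d).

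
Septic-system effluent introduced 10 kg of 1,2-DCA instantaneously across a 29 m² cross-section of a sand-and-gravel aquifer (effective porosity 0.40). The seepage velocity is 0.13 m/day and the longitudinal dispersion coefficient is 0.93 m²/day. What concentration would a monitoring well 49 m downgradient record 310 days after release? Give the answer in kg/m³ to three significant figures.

For an instantaneous plane source, C(x,t) = M/(n_e·A·√(4πDt)) · exp(−(x−vt)²/(4Dt)), with n_e·A the pore (flow) area.
Plume center vt = 0.13 × 310 = 40.3 m, so the well at 49 m is 8.7 m downgradient of the peak.
√(4πDt) = 60.19 m, giving peak height M/(n_e·A·√(4πDt)) = 10/(0.40 × 29 × 60.19) = 0.01432 kg/m³.
(x−vt)²/(4Dt) = (8.7)²/(4 × 0.93 × 310) = 0.06563; exp(−0.06563) = 0.9365.
C = 0.01432 × 0.9365 = 0.0134 kg/m³.

0.0134 kg/m³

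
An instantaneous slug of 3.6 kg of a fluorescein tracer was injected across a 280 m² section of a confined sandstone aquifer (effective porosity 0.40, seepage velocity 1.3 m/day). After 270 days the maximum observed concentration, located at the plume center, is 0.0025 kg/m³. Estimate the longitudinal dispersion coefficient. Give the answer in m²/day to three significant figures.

0.0487 m²/day

At the plume center C_max = M/(n_e·A·√(4πDt)), so D = M²/(4πt·(n_e·A·C_max)²).
n_e·A·C_max = 0.40 × 280 × 0.0025 = 0.2800 kg/m.
D = 3.6²/(4π × 270 × 0.2800²) = 0.0487 m²/day.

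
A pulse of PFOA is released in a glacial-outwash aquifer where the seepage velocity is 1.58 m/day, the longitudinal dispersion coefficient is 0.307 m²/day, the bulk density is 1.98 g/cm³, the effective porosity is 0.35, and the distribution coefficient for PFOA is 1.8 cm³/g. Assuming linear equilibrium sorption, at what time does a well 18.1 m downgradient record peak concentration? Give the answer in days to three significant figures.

127 days

Retardation factor R = 1 + ρ_b·K_d/n = 1 + 1.98 × 1.8/0.35 = 11.18.
Sorption retards both mechanisms: v_R = v/R = 0.1413 m/day, D_R = D/R = 0.02746 m²/day.
Peak time from v_R²t² + 2D_R t − x² = 0: t = (√(D_R² + v_R²x²) − D_R)/v_R².
√(D_R² + v_R²x²) = √(0.02746² + 0.1413² × 18.1²) = 2.558; v_R² = 0.01997.
t = (2.558 − 0.02746)/0.01997 = 127 days.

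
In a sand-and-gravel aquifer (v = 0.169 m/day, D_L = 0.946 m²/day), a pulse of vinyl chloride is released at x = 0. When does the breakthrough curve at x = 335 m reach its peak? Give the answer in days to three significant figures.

For the 1D instantaneous-source solution, setting ∂C/∂t = 0 at fixed x gives v²t² + 2Dt − x² = 0, so t = (√(D² + v²x²) − D)/v².
√(D² + v²x²) = √(0.946² + 0.169² × 335²) = 56.62; v² = 0.028561.
t = (56.62 − 0.946)/0.028561 = 1950 days (vs. the pure-advection estimate x/v = 1980 d).

1950 days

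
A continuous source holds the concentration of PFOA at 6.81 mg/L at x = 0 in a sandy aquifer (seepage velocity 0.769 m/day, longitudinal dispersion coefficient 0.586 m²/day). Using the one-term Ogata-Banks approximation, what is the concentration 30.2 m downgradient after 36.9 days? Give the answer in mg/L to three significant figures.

For a continuous step input, C/C₀ ≈ ½·erfc((x−vt)/(2√(Dt))).
vt = 0.769 × 36.9 = 28.3761 m and 2√(Dt) = 2√(0.586 × 36.9) = 9.300 m.
Argument (x−vt)/(2√(Dt)) = (30.2 − 28.3761)/9.300 = 0.1961; ½·erfc(0.1961) = 0.3908.
C = 6.81 × 0.3908 = 2.66 mg/L.

2.66 mg/L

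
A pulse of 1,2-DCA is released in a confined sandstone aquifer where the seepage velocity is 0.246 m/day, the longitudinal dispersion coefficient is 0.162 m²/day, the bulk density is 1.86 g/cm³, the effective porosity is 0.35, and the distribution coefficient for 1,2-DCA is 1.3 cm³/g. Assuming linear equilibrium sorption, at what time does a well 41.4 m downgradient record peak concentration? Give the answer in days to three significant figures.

1310 days

Retardation factor R = 1 + ρ_b·K_d/n = 1 + 1.86 × 1.3/0.35 = 7.909.
Sorption retards both mechanisms: v_R = v/R = 0.03110 m/day, D_R = D/R = 0.02048 m²/day.
Peak time from v_R²t² + 2D_R t − x² = 0: t = (√(D_R² + v_R²x²) − D_R)/v_R².
√(D_R² + v_R²x²) = √(0.02048² + 0.03110² × 41.4²) = 1.288; v_R² = 0.0009672.
t = (1.288 − 0.02048)/0.0009672 = 1310 days.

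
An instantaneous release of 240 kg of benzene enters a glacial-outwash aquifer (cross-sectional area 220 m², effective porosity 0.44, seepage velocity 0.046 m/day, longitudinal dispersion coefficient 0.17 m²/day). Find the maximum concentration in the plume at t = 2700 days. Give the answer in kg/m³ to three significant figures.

The peak of an instantaneous 1D plume sits at x = vt; there the Gaussian factor is 1 and C_max = M/(n_e·A·√(4πDt)), where n_e·A is the pore area the mass is dissolved in.
√(4πDt) = √(4π × 0.17 × 2700) = 75.95 m, so C_max = 240/(0.44 × 220 × 75.95) = 0.0326 kg/m³.

0.0326 kg/m³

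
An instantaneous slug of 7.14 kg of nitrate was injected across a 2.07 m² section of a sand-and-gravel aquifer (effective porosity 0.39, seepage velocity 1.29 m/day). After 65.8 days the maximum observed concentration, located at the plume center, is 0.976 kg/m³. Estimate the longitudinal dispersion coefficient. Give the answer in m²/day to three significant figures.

At the plume center C_max = M/(n_e·A·√(4πDt)), so D = M²/(4πt·(n_e·A·C_max)²).
n_e·A·C_max = 0.39 × 2.07 × 0.976 = 0.7879 kg/m.
D = 7.14²/(4π × 65.8 × 0.7879²) = 0.0993 m²/day.

0.0993 m²/day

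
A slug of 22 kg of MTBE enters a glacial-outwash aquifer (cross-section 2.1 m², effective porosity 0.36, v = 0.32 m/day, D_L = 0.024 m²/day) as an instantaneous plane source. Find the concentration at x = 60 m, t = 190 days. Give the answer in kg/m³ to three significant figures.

3.71 kg/m³

For an instantaneous plane source, C(x,t) = M/(n_e·A·√(4πDt)) · exp(−(x−vt)²/(4Dt)), with n_e·A the pore (flow) area.
Plume center vt = 0.32 × 190 = 60.8 m, so the well at 60 m is 0.8 m upgradient of the peak.
√(4πDt) = 7.570 m, giving peak height M/(n_e·A·√(4πDt)) = 22/(0.36 × 2.1 × 7.570) = 3.844 kg/m³.
(x−vt)²/(4Dt) = (-0.8)²/(4 × 0.024 × 190) = 0.03509; exp(−0.03509) = 0.9655.
C = 3.844 × 0.9655 = 3.71 kg/m³.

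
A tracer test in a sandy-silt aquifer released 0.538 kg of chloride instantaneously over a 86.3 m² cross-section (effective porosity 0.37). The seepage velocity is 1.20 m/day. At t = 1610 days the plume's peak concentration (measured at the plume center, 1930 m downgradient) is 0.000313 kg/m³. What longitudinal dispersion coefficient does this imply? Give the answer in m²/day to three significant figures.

At the plume center C_max = M/(n_e·A·√(4πDt)), so D = M²/(4πt·(n_e·A·C_max)²).
n_e·A·C_max = 0.37 × 86.3 × 0.000313 = 0.009994 kg/m.
D = 0.538²/(4π × 1610 × 0.009994²) = 0.143 m²/day.

0.143 m²/day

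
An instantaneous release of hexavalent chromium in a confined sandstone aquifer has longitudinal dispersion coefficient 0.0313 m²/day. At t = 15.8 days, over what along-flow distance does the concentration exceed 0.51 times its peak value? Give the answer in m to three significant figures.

2.31 m

The plume is Gaussian with σ = √(2Dt) = √(2 × 0.0313 × 15.8) = 0.9945 m.
C/C_peak = exp(−Δx²/(2σ²)) = 0.51 ⇒ Δx = σ·√(−2 ln 0.51) = 0.9945 × 1.160 = 1.154 m.
Width = 2Δx = 2.31 m.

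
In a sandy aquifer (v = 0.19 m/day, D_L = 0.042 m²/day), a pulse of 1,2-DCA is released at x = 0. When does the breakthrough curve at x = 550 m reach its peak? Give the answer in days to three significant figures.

For the 1D instantaneous-source solution, setting ∂C/∂t = 0 at fixed x gives v²t² + 2Dt − x² = 0, so t = (√(D² + v²x²) − D)/v².
√(D² + v²x²) = √(0.042² + 0.19² × 550²) = 104.5; v² = 0.0361.
t = (104.5 − 0.042)/0.0361 = 2890 days (vs. the pure-advection estimate x/v = 2890 d).

2890 days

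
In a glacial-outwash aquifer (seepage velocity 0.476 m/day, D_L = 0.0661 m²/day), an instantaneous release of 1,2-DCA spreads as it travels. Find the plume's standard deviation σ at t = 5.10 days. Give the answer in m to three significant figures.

Dispersive spreading gives a Gaussian with σ² = 2Dt; advection only shifts the center.
σ = √(2 × 0.0661 × 5.10) = 0.821 m.

0.821 m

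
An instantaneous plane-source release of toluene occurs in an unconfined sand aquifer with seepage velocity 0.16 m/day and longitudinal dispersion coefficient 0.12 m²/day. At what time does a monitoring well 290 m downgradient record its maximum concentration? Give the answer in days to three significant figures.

1810 days

For the 1D instantaneous-source solution, setting ∂C/∂t = 0 at fixed x gives v²t² + 2Dt − x² = 0, so t = (√(D² + v²x²) − D)/v².
√(D² + v²x²) = √(0.12² + 0.16² × 290²) = 46.40; v² = 0.0256.
t = (46.40 − 0.12)/0.0256 = 1810 days (vs. the pure-advection estimate x/v = 1810 d).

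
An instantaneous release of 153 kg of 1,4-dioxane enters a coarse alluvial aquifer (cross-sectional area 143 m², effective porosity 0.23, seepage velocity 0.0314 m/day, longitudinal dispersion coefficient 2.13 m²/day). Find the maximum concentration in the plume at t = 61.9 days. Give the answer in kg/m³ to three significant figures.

The peak of an instantaneous 1D plume sits at x = vt; there the Gaussian factor is 1 and C_max = M/(n_e·A·√(4πDt)), where n_e·A is the pore area the mass is dissolved in.
√(4πDt) = √(4π × 2.13 × 61.9) = 40.70 m, so C_max = 153/(0.23 × 143 × 40.70) = 0.114 kg/m³.

0.114 kg/m³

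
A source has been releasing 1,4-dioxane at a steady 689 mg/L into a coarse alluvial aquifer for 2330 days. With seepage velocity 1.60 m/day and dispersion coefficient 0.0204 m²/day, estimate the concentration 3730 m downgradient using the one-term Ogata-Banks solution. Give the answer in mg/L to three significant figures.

289 mg/L

For a continuous step input, C/C₀ ≈ ½·erfc((x−vt)/(2√(Dt))).
vt = 1.60 × 2330 = 3728 m and 2√(Dt) = 2√(0.0204 × 2330) = 13.79 m.
Argument (x−vt)/(2√(Dt)) = (3730 − 3728)/13.79 = 0.1450; ½·erfc(0.1450) = 0.4188.
C = 689 × 0.4188 = 289 mg/L.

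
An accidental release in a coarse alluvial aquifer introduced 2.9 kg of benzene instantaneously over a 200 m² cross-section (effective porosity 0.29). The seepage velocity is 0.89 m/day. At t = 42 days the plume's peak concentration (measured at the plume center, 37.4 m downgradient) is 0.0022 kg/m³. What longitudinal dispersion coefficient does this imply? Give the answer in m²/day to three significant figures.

At the plume center C_max = M/(n_e·A·√(4πDt)), so D = M²/(4πt·(n_e·A·C_max)²).
n_e·A·C_max = 0.29 × 200 × 0.0022 = 0.1276 kg/m.
D = 2.9²/(4π × 42 × 0.1276²) = 0.979 m²/day.

0.979 m²/day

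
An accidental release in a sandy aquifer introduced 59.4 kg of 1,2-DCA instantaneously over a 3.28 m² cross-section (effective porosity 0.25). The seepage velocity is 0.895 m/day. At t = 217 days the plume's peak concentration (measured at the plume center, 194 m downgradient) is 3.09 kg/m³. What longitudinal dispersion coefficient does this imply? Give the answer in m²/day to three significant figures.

At the plume center C_max = M/(n_e·A·√(4πDt)), so D = M²/(4πt·(n_e·A·C_max)²).
n_e·A·C_max = 0.25 × 3.28 × 3.09 = 2.534 kg/m.
D = 59.4²/(4π × 217 × 2.534²) = 0.202 m²/day.

0.202 m²/day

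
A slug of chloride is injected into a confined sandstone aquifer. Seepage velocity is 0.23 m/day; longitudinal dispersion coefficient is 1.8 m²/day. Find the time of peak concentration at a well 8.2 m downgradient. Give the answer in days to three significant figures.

For the 1D instantaneous-source solution, setting ∂C/∂t = 0 at fixed x gives v²t² + 2Dt − x² = 0, so t = (√(D² + v²x²) − D)/v².
√(D² + v²x²) = √(1.8² + 0.23² × 8.2²) = 2.607; v² = 0.0529.
t = (2.607 − 1.8)/0.0529 = 15.3 days (vs. the pure-advection estimate x/v = 35.7 d).

15.3 days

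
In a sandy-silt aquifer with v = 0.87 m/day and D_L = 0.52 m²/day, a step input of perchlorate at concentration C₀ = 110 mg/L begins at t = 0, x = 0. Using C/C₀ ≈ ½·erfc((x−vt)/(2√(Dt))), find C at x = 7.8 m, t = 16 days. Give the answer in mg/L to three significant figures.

For a continuous step input, C/C₀ ≈ ½·erfc((x−vt)/(2√(Dt))).
vt = 0.87 × 16 = 13.92 m and 2√(Dt) = 2√(0.52 × 16) = 5.769 m.
Argument (x−vt)/(2√(Dt)) = (7.8 − 13.92)/5.769 = -1.061; ½·erfc(-1.061) = 0.9333.
C = 110 × 0.9333 = 103 mg/L.

103 mg/L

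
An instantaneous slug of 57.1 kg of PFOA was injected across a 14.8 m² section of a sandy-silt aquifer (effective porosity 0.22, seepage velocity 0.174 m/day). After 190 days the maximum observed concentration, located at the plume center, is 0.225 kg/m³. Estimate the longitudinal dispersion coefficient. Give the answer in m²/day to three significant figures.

2.54 m²/day

At the plume center C_max = M/(n_e·A·√(4πDt)), so D = M²/(4πt·(n_e·A·C_max)²).
n_e·A·C_max = 0.22 × 14.8 × 0.225 = 0.7326 kg/m.
D = 57.1²/(4π × 190 × 0.7326²) = 2.54 m²/day.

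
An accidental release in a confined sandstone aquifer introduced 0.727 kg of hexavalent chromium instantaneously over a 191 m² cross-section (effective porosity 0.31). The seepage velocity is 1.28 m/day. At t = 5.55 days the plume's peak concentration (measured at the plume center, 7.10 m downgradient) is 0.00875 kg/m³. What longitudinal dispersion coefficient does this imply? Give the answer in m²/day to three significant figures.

0.0282 m²/day

At the plume center C_max = M/(n_e·A·√(4πDt)), so D = M²/(4πt·(n_e·A·C_max)²).
n_e·A·C_max = 0.31 × 191 × 0.00875 = 0.5181 kg/m.
D = 0.727²/(4π × 5.55 × 0.5181²) = 0.0282 m²/day.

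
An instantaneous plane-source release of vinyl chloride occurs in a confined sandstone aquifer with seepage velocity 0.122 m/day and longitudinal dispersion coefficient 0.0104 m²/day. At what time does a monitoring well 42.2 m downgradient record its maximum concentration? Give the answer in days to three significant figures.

For the 1D instantaneous-source solution, setting ∂C/∂t = 0 at fixed x gives v²t² + 2Dt − x² = 0, so t = (√(D² + v²x²) − D)/v².
√(D² + v²x²) = √(0.0104² + 0.122² × 42.2²) = 5.148; v² = 0.014884.
t = (5.148 − 0.0104)/0.014884 = 345 days (vs. the pure-advection estimate x/v = 346 d).

345 days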